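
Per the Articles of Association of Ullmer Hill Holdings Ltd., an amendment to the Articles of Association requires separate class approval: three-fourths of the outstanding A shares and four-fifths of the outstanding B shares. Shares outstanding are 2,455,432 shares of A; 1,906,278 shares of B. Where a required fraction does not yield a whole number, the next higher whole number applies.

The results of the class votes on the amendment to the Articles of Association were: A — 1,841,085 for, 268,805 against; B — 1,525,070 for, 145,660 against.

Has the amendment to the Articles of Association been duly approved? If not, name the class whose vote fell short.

Not approved — the A shares did not give the required vote.

A: 3/4 of 2455432 = 1841574; 1,841,574 required, 1,841,085 in favor — not approved.
B: 4/5 of 1906278 = 1525022.40, rounded up to 1525023; 1,525,023 required, 1,525,070 in favor — approved.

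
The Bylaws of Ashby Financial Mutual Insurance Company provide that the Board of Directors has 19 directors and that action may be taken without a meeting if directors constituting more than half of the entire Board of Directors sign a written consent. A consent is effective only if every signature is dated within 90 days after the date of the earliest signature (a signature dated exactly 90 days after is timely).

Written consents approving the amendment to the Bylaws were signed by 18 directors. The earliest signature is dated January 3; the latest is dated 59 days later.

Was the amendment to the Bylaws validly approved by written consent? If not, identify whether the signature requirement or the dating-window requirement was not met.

Signatures required: more than half of 19 — a majority of 19 is 10, so 10 needed; 18 signed. Sufficient.
Dating window: the latest signature is 59 days after the earliest; the limit is 90 days. Within the window.

Effective — both the signature and dating-window requirements are satisfied.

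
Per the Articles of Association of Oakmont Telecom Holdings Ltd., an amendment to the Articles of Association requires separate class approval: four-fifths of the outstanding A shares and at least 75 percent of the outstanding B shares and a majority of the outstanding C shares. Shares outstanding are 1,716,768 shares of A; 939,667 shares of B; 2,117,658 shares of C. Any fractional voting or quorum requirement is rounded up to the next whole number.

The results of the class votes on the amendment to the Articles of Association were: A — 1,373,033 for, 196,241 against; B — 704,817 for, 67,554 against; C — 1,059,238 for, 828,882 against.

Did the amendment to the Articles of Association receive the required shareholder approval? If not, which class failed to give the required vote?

A: 4/5 of 1716768 = 1373414.40, rounded up to 1373415; 1,373,415 required, 1,373,033 in favor — not approved.
B: 3/4 of 939667 = 704750.25, rounded up to 704751; 704,751 required, 704,817 in favor — approved.
C: a majority of 2117658 is 1058830; 1,058,830 required, 1,059,238 in favor — approved.

Not approved — the A shares did not give the required vote.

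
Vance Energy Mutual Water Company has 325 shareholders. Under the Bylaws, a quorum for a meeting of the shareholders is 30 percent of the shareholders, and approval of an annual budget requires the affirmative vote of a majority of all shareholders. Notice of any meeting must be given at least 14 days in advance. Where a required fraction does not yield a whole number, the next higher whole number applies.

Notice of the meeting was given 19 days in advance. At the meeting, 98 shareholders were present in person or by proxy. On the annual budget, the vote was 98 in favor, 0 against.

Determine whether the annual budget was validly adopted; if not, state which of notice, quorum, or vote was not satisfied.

Notice: 19 days given; 14 required. Satisfied.
Quorum: 30% of 325 = 97.50, rounded up to 98; 98 present. Satisfied.
Vote: requires a majority of all shareholders (325); a majority of 325 is 163, so 163 needed; 98 in favor. Not satisfied.

Invalid — vote requirement not satisfied.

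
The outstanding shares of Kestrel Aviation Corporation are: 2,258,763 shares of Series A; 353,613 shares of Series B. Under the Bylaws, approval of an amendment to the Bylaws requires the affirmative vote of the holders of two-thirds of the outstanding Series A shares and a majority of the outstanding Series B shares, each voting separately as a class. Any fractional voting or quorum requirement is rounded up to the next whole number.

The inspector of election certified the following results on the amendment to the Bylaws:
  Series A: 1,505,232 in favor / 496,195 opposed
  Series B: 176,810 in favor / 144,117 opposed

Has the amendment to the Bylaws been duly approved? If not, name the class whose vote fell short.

Series A: 2/3 of 2258763 = 1505842; 1,505,842 required, 1,505,232 in favor — not approved.
Series B: a majority of 353613 is 176807; 176,807 required, 176,810 in favor — approved.

Not approved — the Series A shares did not give the required vote.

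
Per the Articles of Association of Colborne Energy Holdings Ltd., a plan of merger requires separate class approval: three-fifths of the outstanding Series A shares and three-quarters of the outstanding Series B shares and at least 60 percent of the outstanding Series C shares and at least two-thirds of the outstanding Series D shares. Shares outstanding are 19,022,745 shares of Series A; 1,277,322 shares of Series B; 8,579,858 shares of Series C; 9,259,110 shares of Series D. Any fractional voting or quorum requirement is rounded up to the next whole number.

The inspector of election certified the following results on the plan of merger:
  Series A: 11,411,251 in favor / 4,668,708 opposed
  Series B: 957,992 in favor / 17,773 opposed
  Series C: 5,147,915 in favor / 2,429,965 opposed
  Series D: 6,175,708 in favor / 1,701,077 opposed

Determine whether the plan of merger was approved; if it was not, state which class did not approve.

Series A: 3/5 of 19022745 = 11413647; 11,413,647 required, 11,411,251 in favor — not approved.
Series B: 3/4 of 1277322 = 957991.50, rounded up to 957992; 957,992 required, 957,992 in favor — approved.
Series C: 3/5 of 8579858 = 5147914.80, rounded up to 5147915; 5,147,915 required, 5,147,915 in favor — approved.
Series D: 2/3 of 9259110 = 6172740; 6,172,740 required, 6,175,708 in favor — approved.

Not approved — the Series A shares did not give the required vote.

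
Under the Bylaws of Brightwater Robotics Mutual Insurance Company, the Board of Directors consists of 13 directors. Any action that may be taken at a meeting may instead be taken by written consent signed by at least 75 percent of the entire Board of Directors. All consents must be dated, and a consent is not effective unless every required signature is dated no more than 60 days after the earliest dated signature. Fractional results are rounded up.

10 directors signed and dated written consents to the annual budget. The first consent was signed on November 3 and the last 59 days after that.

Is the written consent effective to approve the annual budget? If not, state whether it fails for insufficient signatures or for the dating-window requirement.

Signatures required: at least 75 percent of 13 — 3/4 of 13 = 9.75, rounded up to 10, so 10 needed; 10 signed. Sufficient.
Dating window: the latest signature is 59 days after the earliest; the limit is 60 days. Within the window.

Effective — both the signature and dating-window requirements are satisfied.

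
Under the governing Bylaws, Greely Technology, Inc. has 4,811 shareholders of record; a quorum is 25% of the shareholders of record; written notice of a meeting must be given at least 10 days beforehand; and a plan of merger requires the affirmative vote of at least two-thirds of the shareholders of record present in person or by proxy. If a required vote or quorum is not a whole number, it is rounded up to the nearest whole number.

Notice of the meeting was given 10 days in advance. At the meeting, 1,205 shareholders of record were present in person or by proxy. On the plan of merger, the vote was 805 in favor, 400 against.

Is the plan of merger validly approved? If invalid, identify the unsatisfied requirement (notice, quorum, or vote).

Valid — all requirements satisfied.

Notice: 10 days given; 10 required. Satisfied.
Quorum: 25% of 4,811 = 1,202.75, rounded up to 1,203; 1,205 present. Satisfied.
Vote: requires two-thirds of those present (1,205); 2/3 of 1205 = 803.33, rounded up to 804, so 804 needed; 805 in favor. Satisfied.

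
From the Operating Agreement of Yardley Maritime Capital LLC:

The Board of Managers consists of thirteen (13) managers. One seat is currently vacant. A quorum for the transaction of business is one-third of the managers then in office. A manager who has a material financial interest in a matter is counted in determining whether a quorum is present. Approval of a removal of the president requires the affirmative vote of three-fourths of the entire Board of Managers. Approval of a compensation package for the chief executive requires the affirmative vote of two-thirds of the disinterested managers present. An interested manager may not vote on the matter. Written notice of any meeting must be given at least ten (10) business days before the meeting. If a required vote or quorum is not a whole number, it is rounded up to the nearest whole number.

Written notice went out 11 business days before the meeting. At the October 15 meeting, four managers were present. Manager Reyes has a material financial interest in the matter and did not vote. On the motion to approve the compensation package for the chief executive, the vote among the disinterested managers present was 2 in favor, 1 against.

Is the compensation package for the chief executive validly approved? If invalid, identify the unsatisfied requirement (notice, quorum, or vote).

Notice: 11 business days given; 10 required (11 ≥ 10). Satisfied.
Quorum: 4 present (interested managers count toward quorum); quorum is 4. Satisfied.
Vote: the compensation package for the chief executive requires two-thirds of the disinterested managers present (4 − 1 = 3). 2/3 of 3 = 2, so 2 affirmative votes are needed; 2 voted in favor. Satisfied.

Valid — all requirements satisfied.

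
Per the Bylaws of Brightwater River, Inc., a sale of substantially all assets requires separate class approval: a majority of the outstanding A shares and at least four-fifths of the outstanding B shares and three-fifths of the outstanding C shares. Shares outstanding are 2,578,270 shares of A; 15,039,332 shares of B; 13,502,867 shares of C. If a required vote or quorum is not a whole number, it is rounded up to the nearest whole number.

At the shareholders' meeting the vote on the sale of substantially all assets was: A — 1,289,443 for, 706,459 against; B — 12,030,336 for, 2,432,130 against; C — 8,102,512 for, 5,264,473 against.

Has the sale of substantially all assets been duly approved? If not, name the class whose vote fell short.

A: a majority of 2578270 is 1289136; 1,289,136 required, 1,289,443 in favor — approved.
B: 4/5 of 15039332 = 12031465.60, rounded up to 12031466; 12,031,466 required, 12,030,336 in favor — not approved.
C: 3/5 of 13502867 = 8101720.20, rounded up to 8101721; 8,101,721 required, 8,102,512 in favor — approved.

Not approved — the B shares did not give the required vote.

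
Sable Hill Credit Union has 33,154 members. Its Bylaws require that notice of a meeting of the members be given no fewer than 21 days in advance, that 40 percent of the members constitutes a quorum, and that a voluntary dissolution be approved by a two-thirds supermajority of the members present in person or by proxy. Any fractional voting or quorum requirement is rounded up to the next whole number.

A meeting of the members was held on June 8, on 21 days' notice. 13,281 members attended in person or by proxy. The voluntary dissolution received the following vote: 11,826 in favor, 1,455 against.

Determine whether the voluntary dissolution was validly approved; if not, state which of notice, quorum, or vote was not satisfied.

Notice: 21 days given; 21 required. Satisfied.
Quorum: 40% of 33,154 = 13,261.60, rounded up to 13,262; 13,281 present. Satisfied.
Vote: requires two-thirds of those present (13,281); 2/3 of 13281 = 8854, so 8,854 needed; 11,826 in favor. Satisfied.

Valid — all requirements satisfied.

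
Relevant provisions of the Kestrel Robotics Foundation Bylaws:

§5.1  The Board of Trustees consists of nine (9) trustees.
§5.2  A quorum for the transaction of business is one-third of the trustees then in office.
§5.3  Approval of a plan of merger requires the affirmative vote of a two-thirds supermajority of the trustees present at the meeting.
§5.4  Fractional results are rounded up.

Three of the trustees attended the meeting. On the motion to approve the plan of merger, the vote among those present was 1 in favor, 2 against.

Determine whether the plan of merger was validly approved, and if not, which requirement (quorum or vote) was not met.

Invalid — vote requirement not satisfied.

Quorum: 3 present; quorum is 3. Satisfied.
Vote: the plan of merger requires two-thirds of the trustees present (3). 2/3 of 3 = 2, so 2 affirmative votes are needed; 1 voted in favor. Not satisfied.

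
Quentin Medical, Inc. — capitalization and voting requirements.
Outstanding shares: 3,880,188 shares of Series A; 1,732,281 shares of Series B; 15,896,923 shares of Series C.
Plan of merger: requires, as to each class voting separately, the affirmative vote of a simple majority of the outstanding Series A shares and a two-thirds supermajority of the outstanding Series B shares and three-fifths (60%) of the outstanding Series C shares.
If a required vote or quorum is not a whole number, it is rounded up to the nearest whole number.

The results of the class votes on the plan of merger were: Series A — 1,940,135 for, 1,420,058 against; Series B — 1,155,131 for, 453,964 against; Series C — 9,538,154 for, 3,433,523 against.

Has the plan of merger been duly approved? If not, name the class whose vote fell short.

Series A: a majority of 3880188 is 1940095; 1,940,095 required, 1,940,135 in favor — approved.
Series B: 2/3 of 1732281 = 1154854; 1,154,854 required, 1,155,131 in favor — approved.
Series C: 3/5 of 15896923 = 9538153.80, rounded up to 9538154; 9,538,154 required, 9,538,154 in favor — approved.

Approved — every class gave the required vote.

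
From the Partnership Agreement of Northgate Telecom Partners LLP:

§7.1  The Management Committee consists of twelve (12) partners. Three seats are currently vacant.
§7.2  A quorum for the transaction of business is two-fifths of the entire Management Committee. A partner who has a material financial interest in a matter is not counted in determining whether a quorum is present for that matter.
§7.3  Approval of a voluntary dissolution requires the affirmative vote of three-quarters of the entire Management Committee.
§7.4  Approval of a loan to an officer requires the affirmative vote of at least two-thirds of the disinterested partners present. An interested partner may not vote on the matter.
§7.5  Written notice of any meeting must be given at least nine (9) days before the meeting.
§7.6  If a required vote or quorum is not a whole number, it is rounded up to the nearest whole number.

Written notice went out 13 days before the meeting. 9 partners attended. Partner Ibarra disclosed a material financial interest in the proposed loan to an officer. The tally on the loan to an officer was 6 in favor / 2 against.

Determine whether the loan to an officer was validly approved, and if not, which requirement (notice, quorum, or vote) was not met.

Notice: 13 days given; 9 required (13 ≥ 9). Satisfied.
Quorum: 9 present, but the 1 interested partner does not count, leaving 8. Quorum is 5. Satisfied.
Vote: the loan to an officer requires two-thirds of the disinterested partners present (9 − 1 = 8). 2/3 of 8 = 5.33, rounded up to 6, so 6 affirmative votes are needed; 6 voted in favor. Satisfied.

Valid — all requirements satisfied.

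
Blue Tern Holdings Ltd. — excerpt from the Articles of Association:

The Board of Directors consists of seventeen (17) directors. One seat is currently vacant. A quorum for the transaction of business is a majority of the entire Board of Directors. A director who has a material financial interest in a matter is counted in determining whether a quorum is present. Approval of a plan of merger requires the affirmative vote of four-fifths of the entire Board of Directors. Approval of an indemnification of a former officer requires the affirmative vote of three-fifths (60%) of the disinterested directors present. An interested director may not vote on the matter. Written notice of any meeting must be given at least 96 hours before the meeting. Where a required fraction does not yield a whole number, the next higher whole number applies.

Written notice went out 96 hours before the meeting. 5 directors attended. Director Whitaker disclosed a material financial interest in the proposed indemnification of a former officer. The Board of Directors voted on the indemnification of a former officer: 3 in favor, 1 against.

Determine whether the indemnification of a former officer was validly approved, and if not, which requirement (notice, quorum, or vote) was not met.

Invalid — quorum requirement not satisfied.

Notice: 96 hours given; 96 required (96 ≥ 96). Satisfied.
Quorum: 5 present (interested directors count toward quorum); quorum is 9. Not satisfied.
Vote: the indemnification of a former officer requires three-fifths of the disinterested directors present (5 − 1 = 4). 3/5 of 4 = 2.40, rounded up to 3, so 3 affirmative votes are needed; 3 voted in favor. Satisfied. (Moot — without a quorum no business can be validly transacted.)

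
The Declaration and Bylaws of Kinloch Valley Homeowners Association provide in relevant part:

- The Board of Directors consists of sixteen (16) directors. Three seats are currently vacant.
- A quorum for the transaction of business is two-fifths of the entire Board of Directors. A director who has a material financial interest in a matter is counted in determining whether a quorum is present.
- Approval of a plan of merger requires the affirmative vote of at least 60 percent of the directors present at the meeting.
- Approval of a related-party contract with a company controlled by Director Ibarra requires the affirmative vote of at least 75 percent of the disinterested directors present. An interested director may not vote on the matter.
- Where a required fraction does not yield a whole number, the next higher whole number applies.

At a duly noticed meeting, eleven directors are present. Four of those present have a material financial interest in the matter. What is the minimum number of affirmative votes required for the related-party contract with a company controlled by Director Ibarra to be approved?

6

The related-party contract with a company controlled by Director Ibarra requires three-fourths of the disinterested directors present (11 − 4 = 7).
3/4 of 7 = 5.25, rounded up to 6.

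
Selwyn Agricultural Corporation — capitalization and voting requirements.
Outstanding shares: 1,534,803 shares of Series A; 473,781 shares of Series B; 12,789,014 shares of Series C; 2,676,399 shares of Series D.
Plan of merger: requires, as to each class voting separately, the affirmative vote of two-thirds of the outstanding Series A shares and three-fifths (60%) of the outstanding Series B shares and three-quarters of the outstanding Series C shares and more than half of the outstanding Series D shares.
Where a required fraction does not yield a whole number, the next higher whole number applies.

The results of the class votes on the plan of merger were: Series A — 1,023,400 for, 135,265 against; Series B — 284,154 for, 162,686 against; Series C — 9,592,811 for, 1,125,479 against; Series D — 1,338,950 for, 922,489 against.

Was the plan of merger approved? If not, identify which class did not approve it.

Series A: 2/3 of 1534803 = 1023202; 1,023,202 required, 1,023,400 in favor — approved.
Series B: 3/5 of 473781 = 284268.60, rounded up to 284269; 284,269 required, 284,154 in favor — not approved.
Series C: 3/4 of 12789014 = 9591760.50, rounded up to 9591761; 9,591,761 required, 9,592,811 in favor — approved.
Series D: a majority of 2676399 is 1338200; 1,338,200 required, 1,338,950 in favor — approved.

Not approved — the Series B shares did not give the required vote.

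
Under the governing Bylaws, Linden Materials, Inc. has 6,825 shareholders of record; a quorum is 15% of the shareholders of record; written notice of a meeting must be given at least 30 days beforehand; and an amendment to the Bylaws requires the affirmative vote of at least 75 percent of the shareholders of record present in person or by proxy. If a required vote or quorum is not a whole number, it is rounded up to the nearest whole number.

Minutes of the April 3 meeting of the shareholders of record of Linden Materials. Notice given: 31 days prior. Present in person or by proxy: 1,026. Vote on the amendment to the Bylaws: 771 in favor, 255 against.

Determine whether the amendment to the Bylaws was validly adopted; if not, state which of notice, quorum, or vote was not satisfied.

Notice: 31 days given; 30 required. Satisfied.
Quorum: 15% of 6,825 = 1,023.75, rounded up to 1,024; 1,026 present. Satisfied.
Vote: requires three-fourths of those present (1,026); 3/4 of 1026 = 769.50, rounded up to 770, so 770 needed; 771 in favor. Satisfied.

Valid — all requirements satisfied.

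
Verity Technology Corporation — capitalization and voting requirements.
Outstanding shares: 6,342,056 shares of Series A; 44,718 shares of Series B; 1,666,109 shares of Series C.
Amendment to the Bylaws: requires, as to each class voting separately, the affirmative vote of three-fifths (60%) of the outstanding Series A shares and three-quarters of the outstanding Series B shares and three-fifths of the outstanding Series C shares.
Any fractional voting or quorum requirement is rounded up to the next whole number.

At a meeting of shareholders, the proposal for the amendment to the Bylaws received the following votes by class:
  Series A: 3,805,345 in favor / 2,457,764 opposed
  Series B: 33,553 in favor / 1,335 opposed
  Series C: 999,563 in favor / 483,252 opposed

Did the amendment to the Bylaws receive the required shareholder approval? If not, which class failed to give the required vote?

Not approved — the Series C shares did not give the required vote.

Series A: 3/5 of 6342056 = 3805233.60, rounded up to 3805234; 3,805,234 required, 3,805,345 in favor — approved.
Series B: 3/4 of 44718 = 33538.50, rounded up to 33539; 33,539 required, 33,553 in favor — approved.
Series C: 3/5 of 1666109 = 999665.40, rounded up to 999666; 999,666 required, 999,563 in favor — not approved.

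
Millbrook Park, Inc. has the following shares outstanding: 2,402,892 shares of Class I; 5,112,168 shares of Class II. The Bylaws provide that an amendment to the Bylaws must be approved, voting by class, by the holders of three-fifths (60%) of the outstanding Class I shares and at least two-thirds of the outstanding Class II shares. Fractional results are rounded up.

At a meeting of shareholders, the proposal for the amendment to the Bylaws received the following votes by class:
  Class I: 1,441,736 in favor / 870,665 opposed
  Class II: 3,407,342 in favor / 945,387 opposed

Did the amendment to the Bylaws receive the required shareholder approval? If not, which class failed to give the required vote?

Class I: 3/5 of 2402892 = 1441735.20, rounded up to 1441736; 1,441,736 required, 1,441,736 in favor — approved.
Class II: 2/3 of 5112168 = 3408112; 3,408,112 required, 3,407,342 in favor — not approved.

Not approved — the Class II shares did not give the required vote.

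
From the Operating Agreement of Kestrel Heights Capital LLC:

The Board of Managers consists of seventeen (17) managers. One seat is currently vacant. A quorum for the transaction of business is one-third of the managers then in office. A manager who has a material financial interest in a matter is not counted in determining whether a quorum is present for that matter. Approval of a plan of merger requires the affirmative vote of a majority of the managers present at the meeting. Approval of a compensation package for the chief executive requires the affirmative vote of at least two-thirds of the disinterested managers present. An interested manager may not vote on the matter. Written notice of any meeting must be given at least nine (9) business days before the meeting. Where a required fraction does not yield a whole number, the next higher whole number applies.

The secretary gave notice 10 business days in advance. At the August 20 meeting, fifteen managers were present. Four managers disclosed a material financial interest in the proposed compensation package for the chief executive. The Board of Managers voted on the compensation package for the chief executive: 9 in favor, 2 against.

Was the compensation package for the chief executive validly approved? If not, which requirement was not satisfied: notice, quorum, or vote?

Notice: 10 business days given; 9 required (10 ≥ 9). Satisfied.
Quorum: 15 present, but the 4 interested managers do not count, leaving 11. Quorum is 6. Satisfied.
Vote: the compensation package for the chief executive requires two-thirds of the disinterested managers present (15 − 4 = 11). 2/3 of 11 = 7.33, rounded up to 8, so 8 affirmative votes are needed; 9 voted in favor. Satisfied.

Valid — all requirements satisfied.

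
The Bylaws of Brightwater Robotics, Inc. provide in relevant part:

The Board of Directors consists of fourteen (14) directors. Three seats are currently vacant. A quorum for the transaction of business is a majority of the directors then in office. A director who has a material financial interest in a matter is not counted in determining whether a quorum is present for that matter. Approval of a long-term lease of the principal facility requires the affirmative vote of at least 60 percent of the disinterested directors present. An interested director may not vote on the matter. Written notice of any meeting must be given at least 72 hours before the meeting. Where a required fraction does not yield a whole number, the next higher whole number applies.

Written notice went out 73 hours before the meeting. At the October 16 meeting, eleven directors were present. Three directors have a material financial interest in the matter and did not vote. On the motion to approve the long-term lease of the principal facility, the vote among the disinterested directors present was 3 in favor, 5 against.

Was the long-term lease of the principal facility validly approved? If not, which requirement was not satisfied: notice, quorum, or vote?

Notice: 73 hours given; 72 required (73 ≥ 72). Satisfied.
Quorum: 11 present, but the 3 interested directors do not count, leaving 8. Quorum is 6. Satisfied.
Vote: the long-term lease of the principal facility requires three-fifths of the disinterested directors present (11 − 3 = 8). 3/5 of 8 = 4.80, rounded up to 5, so 5 affirmative votes are needed; 3 voted in favor. Not satisfied.

Invalid — vote requirement not satisfied.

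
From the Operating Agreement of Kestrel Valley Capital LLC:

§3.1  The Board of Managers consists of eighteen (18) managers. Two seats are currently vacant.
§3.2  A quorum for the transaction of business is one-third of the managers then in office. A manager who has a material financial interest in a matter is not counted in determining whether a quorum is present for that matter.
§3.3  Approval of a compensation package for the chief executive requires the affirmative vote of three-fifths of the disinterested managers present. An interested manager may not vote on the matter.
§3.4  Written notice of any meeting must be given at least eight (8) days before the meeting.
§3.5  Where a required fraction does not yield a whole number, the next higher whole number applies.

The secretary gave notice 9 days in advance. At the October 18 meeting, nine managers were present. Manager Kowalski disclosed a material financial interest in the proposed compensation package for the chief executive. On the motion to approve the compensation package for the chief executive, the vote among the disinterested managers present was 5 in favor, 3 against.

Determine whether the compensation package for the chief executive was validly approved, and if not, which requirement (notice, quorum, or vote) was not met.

Valid — all requirements satisfied.

Notice: 9 days given; 8 required (9 ≥ 8). Satisfied.
Quorum: 9 present, but the 1 interested manager does not count, leaving 8. Quorum is 6. Satisfied.
Vote: the compensation package for the chief executive requires three-fifths of the disinterested managers present (9 − 1 = 8). 3/5 of 8 = 4.80, rounded up to 5, so 5 affirmative votes are needed; 5 voted in favor. Satisfied.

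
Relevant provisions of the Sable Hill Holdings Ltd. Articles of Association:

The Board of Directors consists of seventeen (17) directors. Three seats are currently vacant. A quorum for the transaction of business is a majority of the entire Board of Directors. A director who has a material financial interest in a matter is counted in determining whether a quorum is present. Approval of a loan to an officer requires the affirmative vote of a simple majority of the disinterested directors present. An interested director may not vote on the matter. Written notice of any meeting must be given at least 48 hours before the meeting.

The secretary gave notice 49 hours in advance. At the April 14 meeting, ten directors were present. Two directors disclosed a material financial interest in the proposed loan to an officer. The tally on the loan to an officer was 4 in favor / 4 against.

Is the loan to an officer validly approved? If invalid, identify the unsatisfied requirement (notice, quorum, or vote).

Notice: 49 hours given; 48 required (49 ≥ 48). Satisfied.
Quorum: 10 present (interested directors count toward quorum); quorum is 9. Satisfied.
Vote: the loan to an officer requires a majority of the disinterested directors present (10 − 2 = 8). A majority of 8 is 5, so 5 affirmative votes are needed; 4 voted in favor. Not satisfied.

Invalid — vote requirement not satisfied.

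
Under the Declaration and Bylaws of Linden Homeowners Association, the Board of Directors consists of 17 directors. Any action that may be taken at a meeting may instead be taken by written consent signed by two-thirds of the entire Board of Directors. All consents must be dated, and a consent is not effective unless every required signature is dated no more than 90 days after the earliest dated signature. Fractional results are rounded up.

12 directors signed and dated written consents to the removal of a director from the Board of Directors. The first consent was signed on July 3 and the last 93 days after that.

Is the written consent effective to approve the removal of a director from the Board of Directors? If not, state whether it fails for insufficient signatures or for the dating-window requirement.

Signatures required: two-thirds of 17 — 2/3 of 17 = 11.33, rounded up to 12, so 12 needed; 12 signed. Sufficient.
Dating window: the latest signature is 93 days after the earliest; the limit is 90 days. Outside the window.

Not effective — dating-window requirement not satisfied.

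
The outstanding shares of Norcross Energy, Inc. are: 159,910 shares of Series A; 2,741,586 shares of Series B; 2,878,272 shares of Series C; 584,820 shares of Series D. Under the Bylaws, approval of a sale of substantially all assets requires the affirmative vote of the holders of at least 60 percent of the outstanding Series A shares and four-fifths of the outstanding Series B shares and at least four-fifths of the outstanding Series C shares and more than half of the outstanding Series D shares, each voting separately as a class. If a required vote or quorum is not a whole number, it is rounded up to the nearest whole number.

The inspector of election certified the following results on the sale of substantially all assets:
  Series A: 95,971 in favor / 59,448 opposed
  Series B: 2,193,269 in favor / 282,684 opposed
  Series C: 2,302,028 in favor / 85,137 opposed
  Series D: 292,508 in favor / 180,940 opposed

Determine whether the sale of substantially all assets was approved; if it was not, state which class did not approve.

Not approved — the Series C shares did not give the required vote.

Series A: 3/5 of 159910 = 95946; 95,946 required, 95,971 in favor — approved.
Series B: 4/5 of 2741586 = 2193268.80, rounded up to 2193269; 2,193,269 required, 2,193,269 in favor — approved.
Series C: 4/5 of 2878272 = 2302617.60, rounded up to 2302618; 2,302,618 required, 2,302,028 in favor — not approved.
Series D: a majority of 584820 is 292411; 292,411 required, 292,508 in favor — approved.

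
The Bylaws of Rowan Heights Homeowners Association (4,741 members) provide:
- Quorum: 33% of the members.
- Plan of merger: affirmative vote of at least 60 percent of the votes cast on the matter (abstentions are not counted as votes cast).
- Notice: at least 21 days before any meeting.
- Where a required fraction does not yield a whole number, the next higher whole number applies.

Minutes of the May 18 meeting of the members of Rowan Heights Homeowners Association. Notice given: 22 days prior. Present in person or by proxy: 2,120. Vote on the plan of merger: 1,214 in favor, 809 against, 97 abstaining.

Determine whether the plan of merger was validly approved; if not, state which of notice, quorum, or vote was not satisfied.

Notice: 22 days given; 21 required. Satisfied.
Quorum: 33% of 4,741 = 1,564.53, rounded up to 1,565; 2,120 present. Satisfied.
Vote: requires three-fifths of the votes cast (2,120 − 97 abstaining = 2,023); 3/5 of 2023 = 1213.80, rounded up to 1214, so 1,214 needed; 1,214 in favor. Satisfied.

Valid — all requirements satisfied.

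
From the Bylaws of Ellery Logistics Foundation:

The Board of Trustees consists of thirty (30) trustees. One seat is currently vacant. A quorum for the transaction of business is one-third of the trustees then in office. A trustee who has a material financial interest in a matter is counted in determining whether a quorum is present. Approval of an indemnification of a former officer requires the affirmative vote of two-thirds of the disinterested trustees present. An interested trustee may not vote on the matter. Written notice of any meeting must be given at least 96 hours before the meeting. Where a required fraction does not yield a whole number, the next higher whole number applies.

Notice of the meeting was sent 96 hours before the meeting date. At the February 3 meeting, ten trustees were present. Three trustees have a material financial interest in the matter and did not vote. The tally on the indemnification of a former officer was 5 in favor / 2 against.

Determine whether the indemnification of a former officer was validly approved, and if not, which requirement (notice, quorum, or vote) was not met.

Notice: 96 hours given; 96 required (96 ≥ 96). Satisfied.
Quorum: 10 present (interested trustees count toward quorum); quorum is 10. Satisfied.
Vote: the indemnification of a former officer requires two-thirds of the disinterested trustees present (10 − 3 = 7). 2/3 of 7 = 4.67, rounded up to 5, so 5 affirmative votes are needed; 5 voted in favor. Satisfied.

Valid — all requirements satisfied.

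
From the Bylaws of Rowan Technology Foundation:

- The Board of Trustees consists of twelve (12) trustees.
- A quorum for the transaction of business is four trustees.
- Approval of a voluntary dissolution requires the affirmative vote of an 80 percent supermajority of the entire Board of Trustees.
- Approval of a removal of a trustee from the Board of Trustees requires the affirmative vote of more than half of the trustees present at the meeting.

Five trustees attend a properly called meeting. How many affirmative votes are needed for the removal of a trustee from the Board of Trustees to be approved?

The removal of a trustee from the Board of Trustees requires a majority of the trustees present (5).
A majority of 5 is 3.

3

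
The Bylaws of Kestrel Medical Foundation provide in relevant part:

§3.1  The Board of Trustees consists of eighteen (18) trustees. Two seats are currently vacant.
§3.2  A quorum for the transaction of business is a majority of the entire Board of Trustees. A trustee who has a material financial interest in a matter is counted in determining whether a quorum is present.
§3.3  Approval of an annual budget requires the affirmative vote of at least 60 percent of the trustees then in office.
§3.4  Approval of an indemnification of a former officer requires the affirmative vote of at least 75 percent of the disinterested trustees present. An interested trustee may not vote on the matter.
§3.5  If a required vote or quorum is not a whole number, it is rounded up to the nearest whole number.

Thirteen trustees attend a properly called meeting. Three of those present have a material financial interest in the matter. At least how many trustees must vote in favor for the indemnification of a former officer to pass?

The indemnification of a former officer requires three-fourths of the disinterested trustees present (13 − 3 = 10).
3/4 of 10 = 7.50, rounded up to 8.

8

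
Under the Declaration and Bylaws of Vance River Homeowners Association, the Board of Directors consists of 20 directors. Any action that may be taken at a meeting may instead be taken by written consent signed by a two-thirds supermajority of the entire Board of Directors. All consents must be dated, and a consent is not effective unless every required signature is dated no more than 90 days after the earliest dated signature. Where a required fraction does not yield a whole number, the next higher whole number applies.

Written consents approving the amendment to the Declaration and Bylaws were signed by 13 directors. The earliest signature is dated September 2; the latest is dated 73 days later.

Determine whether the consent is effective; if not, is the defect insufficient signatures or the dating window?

Not effective — insufficient signatures.

Signatures required: a two-thirds supermajority of 20 — 2/3 of 20 = 13.33, rounded up to 14, so 14 needed; 13 signed. Insufficient.
Dating window: the latest signature is 73 days after the earliest; the limit is 90 days. Within the window.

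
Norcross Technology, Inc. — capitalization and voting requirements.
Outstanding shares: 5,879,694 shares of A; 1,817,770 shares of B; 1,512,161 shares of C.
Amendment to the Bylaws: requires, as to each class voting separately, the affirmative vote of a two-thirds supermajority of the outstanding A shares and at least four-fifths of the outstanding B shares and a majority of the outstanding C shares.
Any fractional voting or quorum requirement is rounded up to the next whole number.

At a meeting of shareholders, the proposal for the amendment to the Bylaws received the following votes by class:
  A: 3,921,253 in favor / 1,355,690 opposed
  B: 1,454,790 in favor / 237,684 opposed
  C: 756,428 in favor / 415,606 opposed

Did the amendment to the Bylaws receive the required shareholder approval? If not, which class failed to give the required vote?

Approved — every class gave the required vote.

A: 2/3 of 5879694 = 3919796; 3,919,796 required, 3,921,253 in favor — approved.
B: 4/5 of 1817770 = 1454216; 1,454,216 required, 1,454,790 in favor — approved.
C: a majority of 1512161 is 756081; 756,081 required, 756,428 in favor — approved.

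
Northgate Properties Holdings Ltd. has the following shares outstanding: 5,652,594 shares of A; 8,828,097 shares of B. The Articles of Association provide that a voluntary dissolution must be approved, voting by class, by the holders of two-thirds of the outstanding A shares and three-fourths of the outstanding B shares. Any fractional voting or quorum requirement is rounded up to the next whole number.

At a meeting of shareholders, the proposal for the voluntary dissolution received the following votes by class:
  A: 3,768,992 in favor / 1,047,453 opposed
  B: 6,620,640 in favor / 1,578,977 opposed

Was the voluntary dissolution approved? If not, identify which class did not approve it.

Not approved — the B shares did not give the required vote.

A: 2/3 of 5652594 = 3768396; 3,768,396 required, 3,768,992 in favor — approved.
B: 3/4 of 8828097 = 6621072.75, rounded up to 6621073; 6,621,073 required, 6,620,640 in favor — not approved.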